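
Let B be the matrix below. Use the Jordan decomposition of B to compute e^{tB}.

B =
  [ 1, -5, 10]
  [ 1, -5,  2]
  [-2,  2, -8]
e^{tB} =
  [5*t*exp(-4*t) + exp(-4*t), -5*t*exp(-4*t), 10*t*exp(-4*t)]
  [t*exp(-4*t), -t*exp(-4*t) + exp(-4*t), 2*t*exp(-4*t)]
  [-2*t*exp(-4*t), 2*t*exp(-4*t), -4*t*exp(-4*t) + exp(-4*t)]

Strategy: write B = P · J · P⁻¹ where J is a Jordan canonical form, so e^{tB} = P · e^{tJ} · P⁻¹, and e^{tJ} can be computed block-by-block.

B has Jordan form
J =
  [-4,  1,  0]
  [ 0, -4,  0]
  [ 0,  0, -4]
(up to reordering of blocks).

Per-block formulas:
  For a 2×2 Jordan block J_2(-4): exp(t · J_2(-4)) = e^(-4t)·(I + t·N), where N is the 2×2 nilpotent shift.
  For a 1×1 block at λ = -4: exp(t · [-4]) = [e^(-4t)].

After assembling e^{tJ} and conjugating by P, we get:

e^{tB} =
  [5*t*exp(-4*t) + exp(-4*t), -5*t*exp(-4*t), 10*t*exp(-4*t)]
  [t*exp(-4*t), -t*exp(-4*t) + exp(-4*t), 2*t*exp(-4*t)]
  [-2*t*exp(-4*t), 2*t*exp(-4*t), -4*t*exp(-4*t) + exp(-4*t)]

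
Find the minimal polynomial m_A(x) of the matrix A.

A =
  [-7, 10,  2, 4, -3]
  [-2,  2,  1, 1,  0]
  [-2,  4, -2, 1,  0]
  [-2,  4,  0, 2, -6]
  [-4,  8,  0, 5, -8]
x^4 + 11*x^3 + 42*x^2 + 68*x + 40

The characteristic polynomial is χ_A(x) = (x + 2)^4*(x + 5), so the eigenvalues are known. The minimal polynomial is
  m_A(x) = Π_λ (x − λ)^{k_λ}
where k_λ is the size of the *largest* Jordan block for λ (equivalently, the smallest k with (A − λI)^k v = 0 for every generalised eigenvector v of λ).

  λ = -5: largest Jordan block has size 1, contributing (x + 5)
  λ = -2: largest Jordan block has size 3, contributing (x + 2)^3

So m_A(x) = (x + 2)^3*(x + 5) = x^4 + 11*x^3 + 42*x^2 + 68*x + 40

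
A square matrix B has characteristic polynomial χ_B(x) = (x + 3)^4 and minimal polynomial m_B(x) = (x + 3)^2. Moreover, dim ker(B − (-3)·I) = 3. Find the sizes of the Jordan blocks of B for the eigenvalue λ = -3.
Block sizes for λ = -3: [2, 1, 1]

Step 1 — from the characteristic polynomial, algebraic multiplicity of λ = -3 is 4. From dim ker(B − (-3)·I) = 3, there are exactly 3 Jordan blocks for λ = -3.
Step 2 — from the minimal polynomial, the factor (x + 3)^2 tells us the largest block for λ = -3 has size 2.
Step 3 — with total size 4, 3 blocks, and largest block 2, the block sizes (in nonincreasing order) are [2, 1, 1].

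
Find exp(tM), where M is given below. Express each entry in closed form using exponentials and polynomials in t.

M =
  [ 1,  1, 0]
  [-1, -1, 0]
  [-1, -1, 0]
e^{tM} =
  [t + 1, t, 0]
  [-t, 1 - t, 0]
  [-t, -t, 1]

Strategy: write M = P · J · P⁻¹ where J is a Jordan canonical form, so e^{tM} = P · e^{tJ} · P⁻¹, and e^{tJ} can be computed block-by-block.

M has Jordan form
J =
  [0, 1, 0]
  [0, 0, 0]
  [0, 0, 0]
(up to reordering of blocks).

Per-block formulas:
  For a 1×1 block at λ = 0: exp(t · [0]) = [e^(0t)].
  For a 2×2 Jordan block J_2(0): exp(t · J_2(0)) = e^(0t)·(I + t·N), where N is the 2×2 nilpotent shift.

After assembling e^{tJ} and conjugating by P, we get:

e^{tM} =
  [t + 1, t, 0]
  [-t, 1 - t, 0]
  [-t, -t, 1]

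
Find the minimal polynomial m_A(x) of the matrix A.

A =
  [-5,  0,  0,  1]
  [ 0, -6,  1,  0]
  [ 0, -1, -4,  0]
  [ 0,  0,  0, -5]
x^2 + 10*x + 25

The characteristic polynomial is χ_A(x) = (x + 5)^4, so the eigenvalues are known. The minimal polynomial is
  m_A(x) = Π_λ (x − λ)^{k_λ}
where k_λ is the size of the *largest* Jordan block for λ (equivalently, the smallest k with (A − λI)^k v = 0 for every generalised eigenvector v of λ).

  λ = -5: largest Jordan block has size 2, contributing (x + 5)^2

So m_A(x) = (x + 5)^2 = x^2 + 10*x + 25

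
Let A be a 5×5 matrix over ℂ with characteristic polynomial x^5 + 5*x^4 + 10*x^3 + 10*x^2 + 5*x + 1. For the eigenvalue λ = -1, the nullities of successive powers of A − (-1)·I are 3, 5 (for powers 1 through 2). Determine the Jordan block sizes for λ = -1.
Block sizes for λ = -1: [2, 2, 1]

From the dimensions of kernels of powers, the number of Jordan blocks of size at least j is d_j − d_{j−1} where d_j = dim ker(N^j) (with d_0 = 0). Computing the differences gives [3, 2].
The number of blocks of size exactly k is (#blocks of size ≥ k) − (#blocks of size ≥ k + 1), so the partition is: 1 block(s) of size 1, 2 block(s) of size 2.
In nonincreasing order the block sizes are [2, 2, 1].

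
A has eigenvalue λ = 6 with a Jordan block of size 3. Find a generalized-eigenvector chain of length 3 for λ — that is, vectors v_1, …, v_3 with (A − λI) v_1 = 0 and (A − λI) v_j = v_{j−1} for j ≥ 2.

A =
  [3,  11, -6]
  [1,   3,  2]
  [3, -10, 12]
A Jordan chain for λ = 6 of length 3:
v_1 = (2, 0, -1)ᵀ
v_2 = (-3, 1, 3)ᵀ
v_3 = (1, 0, 0)ᵀ

Let N = A − (6)·I. We want v_3 with N^3 v_3 = 0 but N^2 v_3 ≠ 0; then v_{j-1} := N · v_j for j = 3, …, 2.

Pick v_3 = (1, 0, 0)ᵀ.
Then v_2 = N · v_3 = (-3, 1, 3)ᵀ.
Then v_1 = N · v_2 = (2, 0, -1)ᵀ.

Sanity check: (A − (6)·I) v_1 = (0, 0, 0)ᵀ = 0. ✓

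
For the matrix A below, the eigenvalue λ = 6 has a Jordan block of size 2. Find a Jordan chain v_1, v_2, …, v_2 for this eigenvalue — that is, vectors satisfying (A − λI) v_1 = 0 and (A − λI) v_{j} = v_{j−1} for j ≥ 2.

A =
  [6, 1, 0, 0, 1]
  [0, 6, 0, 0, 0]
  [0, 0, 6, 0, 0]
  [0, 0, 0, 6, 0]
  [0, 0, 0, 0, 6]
A Jordan chain for λ = 6 of length 2:
v_1 = (1, 0, 0, 0, 0)ᵀ
v_2 = (0, 1, 0, 0, 0)ᵀ

Let N = A − (6)·I. We want v_2 with N^2 v_2 = 0 but N^1 v_2 ≠ 0; then v_{j-1} := N · v_j for j = 2, …, 2.

Pick v_2 = (0, 1, 0, 0, 0)ᵀ.
Then v_1 = N · v_2 = (1, 0, 0, 0, 0)ᵀ.

Sanity check: (A − (6)·I) v_1 = (0, 0, 0, 0, 0)ᵀ = 0. ✓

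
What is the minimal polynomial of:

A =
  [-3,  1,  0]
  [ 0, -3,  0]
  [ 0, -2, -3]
x^2 + 6*x + 9

The characteristic polynomial is χ_A(x) = (x + 3)^3, so the eigenvalues are known. The minimal polynomial is
  m_A(x) = Π_λ (x − λ)^{k_λ}
where k_λ is the size of the *largest* Jordan block for λ (equivalently, the smallest k with (A − λI)^k v = 0 for every generalised eigenvector v of λ).

  λ = -3: largest Jordan block has size 2, contributing (x + 3)^2

So m_A(x) = (x + 3)^2 = x^2 + 6*x + 9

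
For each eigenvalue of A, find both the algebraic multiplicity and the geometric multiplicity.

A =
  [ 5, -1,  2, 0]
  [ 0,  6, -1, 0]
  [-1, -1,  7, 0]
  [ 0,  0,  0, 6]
λ = 6: alg = 4, geom = 2

Step 1 — factor the characteristic polynomial to read off the algebraic multiplicities:
  χ_A(x) = (x - 6)^4

Step 2 — compute geometric multiplicities via the rank-nullity identity g(λ) = n − rank(A − λI):
  rank(A − (6)·I) = 2, so dim ker(A − (6)·I) = n − 2 = 2

Summary:
  λ = 6: algebraic multiplicity = 4, geometric multiplicity = 2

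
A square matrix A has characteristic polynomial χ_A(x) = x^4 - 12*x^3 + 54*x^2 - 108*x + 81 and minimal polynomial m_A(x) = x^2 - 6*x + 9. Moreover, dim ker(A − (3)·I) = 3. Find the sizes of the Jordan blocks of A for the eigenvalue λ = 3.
Block sizes for λ = 3: [2, 1, 1]

Step 1 — from the characteristic polynomial, algebraic multiplicity of λ = 3 is 4. From dim ker(A − (3)·I) = 3, there are exactly 3 Jordan blocks for λ = 3.
Step 2 — from the minimal polynomial, the factor (x − 3)^2 tells us the largest block for λ = 3 has size 2.
Step 3 — with total size 4, 3 blocks, and largest block 2, the block sizes (in nonincreasing order) are [2, 1, 1].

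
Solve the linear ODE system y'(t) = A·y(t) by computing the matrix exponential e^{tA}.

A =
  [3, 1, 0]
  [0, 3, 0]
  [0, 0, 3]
e^{tA} =
  [exp(3*t), t*exp(3*t), 0]
  [0, exp(3*t), 0]
  [0, 0, exp(3*t)]

Strategy: write A = P · J · P⁻¹ where J is a Jordan canonical form, so e^{tA} = P · e^{tJ} · P⁻¹, and e^{tJ} can be computed block-by-block.

A has Jordan form
J =
  [3, 1, 0]
  [0, 3, 0]
  [0, 0, 3]
(up to reordering of blocks).

Per-block formulas:
  For a 2×2 Jordan block J_2(3): exp(t · J_2(3)) = e^(3t)·(I + t·N), where N is the 2×2 nilpotent shift.
  For a 1×1 block at λ = 3: exp(t · [3]) = [e^(3t)].

After assembling e^{tJ} and conjugating by P, we get:

e^{tA} =
  [exp(3*t), t*exp(3*t), 0]
  [0, exp(3*t), 0]
  [0, 0, exp(3*t)]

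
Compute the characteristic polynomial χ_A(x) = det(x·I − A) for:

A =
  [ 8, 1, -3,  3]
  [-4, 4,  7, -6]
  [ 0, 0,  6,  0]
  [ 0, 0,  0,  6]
x^4 - 24*x^3 + 216*x^2 - 864*x + 1296

Expanding det(x·I − A) (e.g. by cofactor expansion or by noting that A is similar to its Jordan form J, which has the same characteristic polynomial as A) gives
  χ_A(x) = x^4 - 24*x^3 + 216*x^2 - 864*x + 1296
which factors as (x - 6)^4. The eigenvalues (with algebraic multiplicities) are λ = 6 with multiplicity 4.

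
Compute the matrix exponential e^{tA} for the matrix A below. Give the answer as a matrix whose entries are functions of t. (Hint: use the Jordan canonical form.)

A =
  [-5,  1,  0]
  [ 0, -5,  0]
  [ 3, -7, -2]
e^{tA} =
  [exp(-5*t), t*exp(-5*t), 0]
  [0, exp(-5*t), 0]
  [exp(-2*t) - exp(-5*t), -t*exp(-5*t) - 2*exp(-2*t) + 2*exp(-5*t), exp(-2*t)]

Strategy: write A = P · J · P⁻¹ where J is a Jordan canonical form, so e^{tA} = P · e^{tJ} · P⁻¹, and e^{tJ} can be computed block-by-block.

A has Jordan form
J =
  [-5,  1,  0]
  [ 0, -5,  0]
  [ 0,  0, -2]
(up to reordering of blocks).

Per-block formulas:
  For a 1×1 block at λ = -2: exp(t · [-2]) = [e^(-2t)].
  For a 2×2 Jordan block J_2(-5): exp(t · J_2(-5)) = e^(-5t)·(I + t·N), where N is the 2×2 nilpotent shift.

After assembling e^{tJ} and conjugating by P, we get:

e^{tA} =
  [exp(-5*t), t*exp(-5*t), 0]
  [0, exp(-5*t), 0]
  [exp(-2*t) - exp(-5*t), -t*exp(-5*t) - 2*exp(-2*t) + 2*exp(-5*t), exp(-2*t)]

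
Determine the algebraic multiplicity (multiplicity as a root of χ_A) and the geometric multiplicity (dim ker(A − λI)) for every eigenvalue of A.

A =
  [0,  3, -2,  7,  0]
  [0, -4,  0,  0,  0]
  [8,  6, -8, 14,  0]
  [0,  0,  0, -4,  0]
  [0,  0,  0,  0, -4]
λ = -4: alg = 5, geom = 4

Step 1 — factor the characteristic polynomial to read off the algebraic multiplicities:
  χ_A(x) = (x + 4)^5

Step 2 — compute geometric multiplicities via the rank-nullity identity g(λ) = n − rank(A − λI):
  rank(A − (-4)·I) = 1, so dim ker(A − (-4)·I) = n − 1 = 4

Summary:
  λ = -4: algebraic multiplicity = 5, geometric multiplicity = 4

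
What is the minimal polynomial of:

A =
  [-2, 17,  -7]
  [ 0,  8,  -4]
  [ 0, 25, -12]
x^3 + 6*x^2 + 12*x + 8

The characteristic polynomial is χ_A(x) = (x + 2)^3, so the eigenvalues are known. The minimal polynomial is
  m_A(x) = Π_λ (x − λ)^{k_λ}
where k_λ is the size of the *largest* Jordan block for λ (equivalently, the smallest k with (A − λI)^k v = 0 for every generalised eigenvector v of λ).

  λ = -2: largest Jordan block has size 3, contributing (x + 2)^3

So m_A(x) = (x + 2)^3 = x^3 + 6*x^2 + 12*x + 8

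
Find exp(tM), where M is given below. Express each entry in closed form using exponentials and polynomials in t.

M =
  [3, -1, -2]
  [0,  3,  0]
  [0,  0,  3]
e^{tM} =
  [exp(3*t), -t*exp(3*t), -2*t*exp(3*t)]
  [0, exp(3*t), 0]
  [0, 0, exp(3*t)]

Strategy: write M = P · J · P⁻¹ where J is a Jordan canonical form, so e^{tM} = P · e^{tJ} · P⁻¹, and e^{tJ} can be computed block-by-block.

M has Jordan form
J =
  [3, 1, 0]
  [0, 3, 0]
  [0, 0, 3]
(up to reordering of blocks).

Per-block formulas:
  For a 2×2 Jordan block J_2(3): exp(t · J_2(3)) = e^(3t)·(I + t·N), where N is the 2×2 nilpotent shift.
  For a 1×1 block at λ = 3: exp(t · [3]) = [e^(3t)].

After assembling e^{tJ} and conjugating by P, we get:

e^{tM} =
  [exp(3*t), -t*exp(3*t), -2*t*exp(3*t)]
  [0, exp(3*t), 0]
  [0, 0, exp(3*t)]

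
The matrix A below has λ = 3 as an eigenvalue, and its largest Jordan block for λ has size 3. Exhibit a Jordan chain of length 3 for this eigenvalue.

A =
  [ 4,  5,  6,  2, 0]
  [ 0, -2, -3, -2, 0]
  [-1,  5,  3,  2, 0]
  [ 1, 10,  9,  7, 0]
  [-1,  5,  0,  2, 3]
A Jordan chain for λ = 3 of length 3:
v_1 = (-3, 1, 1, -4, 1)ᵀ
v_2 = (1, 0, -1, 1, -1)ᵀ
v_3 = (1, 0, 0, 0, 0)ᵀ

Let N = A − (3)·I. We want v_3 with N^3 v_3 = 0 but N^2 v_3 ≠ 0; then v_{j-1} := N · v_j for j = 3, …, 2.

Pick v_3 = (1, 0, 0, 0, 0)ᵀ.
Then v_2 = N · v_3 = (1, 0, -1, 1, -1)ᵀ.
Then v_1 = N · v_2 = (-3, 1, 1, -4, 1)ᵀ.

Sanity check: (A − (3)·I) v_1 = (0, 0, 0, 0, 0)ᵀ = 0. ✓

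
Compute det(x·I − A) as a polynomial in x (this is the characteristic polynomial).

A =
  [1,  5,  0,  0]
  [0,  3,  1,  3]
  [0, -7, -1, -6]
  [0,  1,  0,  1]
x^4 - 4*x^3 + 6*x^2 - 4*x + 1

Expanding det(x·I − A) (e.g. by cofactor expansion or by noting that A is similar to its Jordan form J, which has the same characteristic polynomial as A) gives
  χ_A(x) = x^4 - 4*x^3 + 6*x^2 - 4*x + 1
which factors as (x - 1)^4. The eigenvalues (with algebraic multiplicities) are λ = 1 with multiplicity 4.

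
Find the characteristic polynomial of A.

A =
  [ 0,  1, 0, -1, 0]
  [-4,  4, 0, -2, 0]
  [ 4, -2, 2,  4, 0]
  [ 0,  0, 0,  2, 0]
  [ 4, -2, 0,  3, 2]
x^5 - 10*x^4 + 40*x^3 - 80*x^2 + 80*x - 32

Expanding det(x·I − A) (e.g. by cofactor expansion or by noting that A is similar to its Jordan form J, which has the same characteristic polynomial as A) gives
  χ_A(x) = x^5 - 10*x^4 + 40*x^3 - 80*x^2 + 80*x - 32
which factors as (x - 2)^5. The eigenvalues (with algebraic multiplicities) are λ = 2 with multiplicity 5.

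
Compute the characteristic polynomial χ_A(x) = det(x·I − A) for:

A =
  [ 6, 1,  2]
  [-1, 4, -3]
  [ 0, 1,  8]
x^3 - 18*x^2 + 108*x - 216

Expanding det(x·I − A) (e.g. by cofactor expansion or by noting that A is similar to its Jordan form J, which has the same characteristic polynomial as A) gives
  χ_A(x) = x^3 - 18*x^2 + 108*x - 216
which factors as (x - 6)^3. The eigenvalues (with algebraic multiplicities) are λ = 6 with multiplicity 3.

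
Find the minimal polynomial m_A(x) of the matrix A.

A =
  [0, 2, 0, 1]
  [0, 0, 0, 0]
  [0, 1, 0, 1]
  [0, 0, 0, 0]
x^2

The characteristic polynomial is χ_A(x) = x^4, so the eigenvalues are known. The minimal polynomial is
  m_A(x) = Π_λ (x − λ)^{k_λ}
where k_λ is the size of the *largest* Jordan block for λ (equivalently, the smallest k with (A − λI)^k v = 0 for every generalised eigenvector v of λ).

  λ = 0: largest Jordan block has size 2, contributing (x − 0)^2

So m_A(x) = x^2 = x^2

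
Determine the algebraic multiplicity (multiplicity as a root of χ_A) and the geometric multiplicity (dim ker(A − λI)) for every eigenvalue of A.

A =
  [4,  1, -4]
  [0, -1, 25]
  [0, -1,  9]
λ = 4: alg = 3, geom = 1

Step 1 — factor the characteristic polynomial to read off the algebraic multiplicities:
  χ_A(x) = (x - 4)^3

Step 2 — compute geometric multiplicities via the rank-nullity identity g(λ) = n − rank(A − λI):
  rank(A − (4)·I) = 2, so dim ker(A − (4)·I) = n − 2 = 1

Summary:
  λ = 4: algebraic multiplicity = 3, geometric multiplicity = 1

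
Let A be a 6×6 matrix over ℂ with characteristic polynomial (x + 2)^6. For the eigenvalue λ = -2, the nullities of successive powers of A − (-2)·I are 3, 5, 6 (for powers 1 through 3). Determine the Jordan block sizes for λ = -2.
Block sizes for λ = -2: [3, 2, 1]

From the dimensions of kernels of powers, the number of Jordan blocks of size at least j is d_j − d_{j−1} where d_j = dim ker(N^j) (with d_0 = 0). Computing the differences gives [3, 2, 1].
The number of blocks of size exactly k is (#blocks of size ≥ k) − (#blocks of size ≥ k + 1), so the partition is: 1 block(s) of size 1, 1 block(s) of size 2, 1 block(s) of size 3.
In nonincreasing order the block sizes are [3, 2, 1].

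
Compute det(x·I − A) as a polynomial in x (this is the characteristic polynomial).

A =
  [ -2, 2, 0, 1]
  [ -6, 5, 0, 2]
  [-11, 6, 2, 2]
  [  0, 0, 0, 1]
x^4 - 6*x^3 + 13*x^2 - 12*x + 4

Expanding det(x·I − A) (e.g. by cofactor expansion or by noting that A is similar to its Jordan form J, which has the same characteristic polynomial as A) gives
  χ_A(x) = x^4 - 6*x^3 + 13*x^2 - 12*x + 4
which factors as (x - 2)^2*(x - 1)^2. The eigenvalues (with algebraic multiplicities) are λ = 1 with multiplicity 2, λ = 2 with multiplicity 2.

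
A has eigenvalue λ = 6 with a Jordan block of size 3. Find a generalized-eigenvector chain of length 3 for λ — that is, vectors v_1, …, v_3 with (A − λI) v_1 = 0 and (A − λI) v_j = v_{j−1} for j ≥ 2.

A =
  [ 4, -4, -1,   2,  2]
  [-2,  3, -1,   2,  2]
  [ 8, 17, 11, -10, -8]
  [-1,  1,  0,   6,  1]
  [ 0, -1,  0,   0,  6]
A Jordan chain for λ = 6 of length 3:
v_1 = (2, 0, 0, 0, 2)ᵀ
v_2 = (-2, -2, 8, -1, 0)ᵀ
v_3 = (1, 0, 0, 0, 0)ᵀ

Let N = A − (6)·I. We want v_3 with N^3 v_3 = 0 but N^2 v_3 ≠ 0; then v_{j-1} := N · v_j for j = 3, …, 2.

Pick v_3 = (1, 0, 0, 0, 0)ᵀ.
Then v_2 = N · v_3 = (-2, -2, 8, -1, 0)ᵀ.
Then v_1 = N · v_2 = (2, 0, 0, 0, 2)ᵀ.

Sanity check: (A − (6)·I) v_1 = (0, 0, 0, 0, 0)ᵀ = 0. ✓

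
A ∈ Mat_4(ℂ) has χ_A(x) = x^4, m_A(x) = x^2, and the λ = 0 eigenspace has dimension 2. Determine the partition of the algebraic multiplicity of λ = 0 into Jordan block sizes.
Block sizes for λ = 0: [2, 2]

Step 1 — from the characteristic polynomial, algebraic multiplicity of λ = 0 is 4. From dim ker(A − (0)·I) = 2, there are exactly 2 Jordan blocks for λ = 0.
Step 2 — from the minimal polynomial, the factor (x − 0)^2 tells us the largest block for λ = 0 has size 2.
Step 3 — with total size 4, 2 blocks, and largest block 2, the block sizes (in nonincreasing order) are [2, 2].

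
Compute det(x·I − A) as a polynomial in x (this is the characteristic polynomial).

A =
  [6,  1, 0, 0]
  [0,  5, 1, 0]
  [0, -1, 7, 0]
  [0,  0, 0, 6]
x^4 - 24*x^3 + 216*x^2 - 864*x + 1296

Expanding det(x·I − A) (e.g. by cofactor expansion or by noting that A is similar to its Jordan form J, which has the same characteristic polynomial as A) gives
  χ_A(x) = x^4 - 24*x^3 + 216*x^2 - 864*x + 1296
which factors as (x - 6)^4. The eigenvalues (with algebraic multiplicities) are λ = 6 with multiplicity 4.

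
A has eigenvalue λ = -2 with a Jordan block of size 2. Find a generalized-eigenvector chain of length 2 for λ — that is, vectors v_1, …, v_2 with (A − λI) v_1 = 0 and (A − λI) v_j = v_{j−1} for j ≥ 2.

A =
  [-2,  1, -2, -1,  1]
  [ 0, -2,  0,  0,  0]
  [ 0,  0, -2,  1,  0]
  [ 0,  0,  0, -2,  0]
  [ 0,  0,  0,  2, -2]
A Jordan chain for λ = -2 of length 2:
v_1 = (1, 0, 0, 0, 0)ᵀ
v_2 = (0, 1, 0, 0, 0)ᵀ

Let N = A − (-2)·I. We want v_2 with N^2 v_2 = 0 but N^1 v_2 ≠ 0; then v_{j-1} := N · v_j for j = 2, …, 2.

Pick v_2 = (0, 1, 0, 0, 0)ᵀ.
Then v_1 = N · v_2 = (1, 0, 0, 0, 0)ᵀ.

Sanity check: (A − (-2)·I) v_1 = (0, 0, 0, 0, 0)ᵀ = 0. ✓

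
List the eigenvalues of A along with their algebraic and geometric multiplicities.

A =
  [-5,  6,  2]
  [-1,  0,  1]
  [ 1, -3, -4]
λ = -3: alg = 3, geom = 2

Step 1 — factor the characteristic polynomial to read off the algebraic multiplicities:
  χ_A(x) = (x + 3)^3

Step 2 — compute geometric multiplicities via the rank-nullity identity g(λ) = n − rank(A − λI):
  rank(A − (-3)·I) = 1, so dim ker(A − (-3)·I) = n − 1 = 2

Summary:
  λ = -3: algebraic multiplicity = 3, geometric multiplicity = 2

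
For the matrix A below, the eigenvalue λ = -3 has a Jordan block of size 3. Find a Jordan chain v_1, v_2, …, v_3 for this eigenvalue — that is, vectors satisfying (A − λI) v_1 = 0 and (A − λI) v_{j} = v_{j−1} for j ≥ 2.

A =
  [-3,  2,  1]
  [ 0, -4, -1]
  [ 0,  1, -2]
A Jordan chain for λ = -3 of length 3:
v_1 = (-1, 0, 0)ᵀ
v_2 = (2, -1, 1)ᵀ
v_3 = (0, 1, 0)ᵀ

Let N = A − (-3)·I. We want v_3 with N^3 v_3 = 0 but N^2 v_3 ≠ 0; then v_{j-1} := N · v_j for j = 3, …, 2.

Pick v_3 = (0, 1, 0)ᵀ.
Then v_2 = N · v_3 = (2, -1, 1)ᵀ.
Then v_1 = N · v_2 = (-1, 0, 0)ᵀ.

Sanity check: (A − (-3)·I) v_1 = (0, 0, 0)ᵀ = 0. ✓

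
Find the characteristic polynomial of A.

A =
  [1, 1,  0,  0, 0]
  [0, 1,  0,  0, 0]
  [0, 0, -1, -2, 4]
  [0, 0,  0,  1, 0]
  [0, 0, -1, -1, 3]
x^5 - 5*x^4 + 10*x^3 - 10*x^2 + 5*x - 1

Expanding det(x·I − A) (e.g. by cofactor expansion or by noting that A is similar to its Jordan form J, which has the same characteristic polynomial as A) gives
  χ_A(x) = x^5 - 5*x^4 + 10*x^3 - 10*x^2 + 5*x - 1
which factors as (x - 1)^5. The eigenvalues (with algebraic multiplicities) are λ = 1 with multiplicity 5.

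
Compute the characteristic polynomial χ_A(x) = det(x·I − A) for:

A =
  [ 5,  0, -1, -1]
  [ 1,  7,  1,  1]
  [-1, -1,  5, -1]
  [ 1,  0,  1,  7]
x^4 - 24*x^3 + 216*x^2 - 864*x + 1296

Expanding det(x·I − A) (e.g. by cofactor expansion or by noting that A is similar to its Jordan form J, which has the same characteristic polynomial as A) gives
  χ_A(x) = x^4 - 24*x^3 + 216*x^2 - 864*x + 1296
which factors as (x - 6)^4. The eigenvalues (with algebraic multiplicities) are λ = 6 with multiplicity 4.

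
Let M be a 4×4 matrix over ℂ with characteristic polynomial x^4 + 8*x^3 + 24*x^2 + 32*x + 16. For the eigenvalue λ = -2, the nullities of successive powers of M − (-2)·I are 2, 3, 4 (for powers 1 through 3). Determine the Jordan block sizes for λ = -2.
Block sizes for λ = -2: [3, 1]

From the dimensions of kernels of powers, the number of Jordan blocks of size at least j is d_j − d_{j−1} where d_j = dim ker(N^j) (with d_0 = 0). Computing the differences gives [2, 1, 1].
The number of blocks of size exactly k is (#blocks of size ≥ k) − (#blocks of size ≥ k + 1), so the partition is: 1 block(s) of size 1, 1 block(s) of size 3.
In nonincreasing order the block sizes are [3, 1].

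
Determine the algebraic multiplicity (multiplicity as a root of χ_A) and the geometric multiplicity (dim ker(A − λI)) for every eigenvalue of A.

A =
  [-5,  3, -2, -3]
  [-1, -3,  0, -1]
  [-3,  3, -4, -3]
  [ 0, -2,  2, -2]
λ = -4: alg = 3, geom = 2; λ = -2: alg = 1, geom = 1

Step 1 — factor the characteristic polynomial to read off the algebraic multiplicities:
  χ_A(x) = (x + 2)*(x + 4)^3

Step 2 — compute geometric multiplicities via the rank-nullity identity g(λ) = n − rank(A − λI):
  rank(A − (-4)·I) = 2, so dim ker(A − (-4)·I) = n − 2 = 2
  rank(A − (-2)·I) = 3, so dim ker(A − (-2)·I) = n − 3 = 1

Summary:
  λ = -4: algebraic multiplicity = 3, geometric multiplicity = 2
  λ = -2: algebraic multiplicity = 1, geometric multiplicity = 1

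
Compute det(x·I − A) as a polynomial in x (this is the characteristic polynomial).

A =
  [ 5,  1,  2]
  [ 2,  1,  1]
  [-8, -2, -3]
x^3 - 3*x^2 + 3*x - 1

Expanding det(x·I − A) (e.g. by cofactor expansion or by noting that A is similar to its Jordan form J, which has the same characteristic polynomial as A) gives
  χ_A(x) = x^3 - 3*x^2 + 3*x - 1
which factors as (x - 1)^3. The eigenvalues (with algebraic multiplicities) are λ = 1 with multiplicity 3.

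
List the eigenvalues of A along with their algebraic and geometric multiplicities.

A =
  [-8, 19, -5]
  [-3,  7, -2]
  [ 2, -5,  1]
λ = 0: alg = 3, geom = 1

Step 1 — factor the characteristic polynomial to read off the algebraic multiplicities:
  χ_A(x) = x^3

Step 2 — compute geometric multiplicities via the rank-nullity identity g(λ) = n − rank(A − λI):
  rank(A − (0)·I) = 2, so dim ker(A − (0)·I) = n − 2 = 1

Summary:
  λ = 0: algebraic multiplicity = 3, geometric multiplicity = 1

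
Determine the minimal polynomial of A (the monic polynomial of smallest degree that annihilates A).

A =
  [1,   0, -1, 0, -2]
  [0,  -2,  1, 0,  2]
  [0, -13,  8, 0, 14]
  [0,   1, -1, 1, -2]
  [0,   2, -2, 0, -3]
x^3 - 3*x^2 + 3*x - 1

The characteristic polynomial is χ_A(x) = (x - 1)^5, so the eigenvalues are known. The minimal polynomial is
  m_A(x) = Π_λ (x − λ)^{k_λ}
where k_λ is the size of the *largest* Jordan block for λ (equivalently, the smallest k with (A − λI)^k v = 0 for every generalised eigenvector v of λ).

  λ = 1: largest Jordan block has size 3, contributing (x − 1)^3

So m_A(x) = (x - 1)^3 = x^3 - 3*x^2 + 3*x - 1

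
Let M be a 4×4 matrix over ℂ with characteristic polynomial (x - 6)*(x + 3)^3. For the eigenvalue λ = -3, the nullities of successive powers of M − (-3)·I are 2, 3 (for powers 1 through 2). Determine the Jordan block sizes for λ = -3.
Block sizes for λ = -3: [2, 1]

From the dimensions of kernels of powers, the number of Jordan blocks of size at least j is d_j − d_{j−1} where d_j = dim ker(N^j) (with d_0 = 0). Computing the differences gives [2, 1].
The number of blocks of size exactly k is (#blocks of size ≥ k) − (#blocks of size ≥ k + 1), so the partition is: 1 block(s) of size 1, 1 block(s) of size 2.
In nonincreasing order the block sizes are [2, 1].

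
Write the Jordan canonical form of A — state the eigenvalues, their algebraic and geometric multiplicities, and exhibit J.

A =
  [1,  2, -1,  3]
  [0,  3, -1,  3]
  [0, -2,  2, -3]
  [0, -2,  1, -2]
J_2(1) ⊕ J_1(1) ⊕ J_1(1)

The characteristic polynomial is
  det(x·I − A) = x^4 - 4*x^3 + 6*x^2 - 4*x + 1 = (x - 1)^4

Eigenvalues and multiplicities (the geometric multiplicity of λ is n − rank(A − λI), which equals the number of Jordan blocks for λ):
  λ = 1: algebraic multiplicity = 4, geometric multiplicity = 3

Determining the block sizes for each eigenvalue:
  λ = 1: 3 blocks summing to 4 forces exactly one block of size 2 and the rest size 1 → block sizes [2, 1, 1]

Assembling the blocks gives a Jordan form
J =
  [1, 1, 0, 0]
  [0, 1, 0, 0]
  [0, 0, 1, 0]
  [0, 0, 0, 1]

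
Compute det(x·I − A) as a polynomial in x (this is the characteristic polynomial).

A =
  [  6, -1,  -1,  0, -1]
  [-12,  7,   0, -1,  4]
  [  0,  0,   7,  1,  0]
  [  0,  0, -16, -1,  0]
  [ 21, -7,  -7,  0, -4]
x^5 - 15*x^4 + 90*x^3 - 270*x^2 + 405*x - 243

Expanding det(x·I − A) (e.g. by cofactor expansion or by noting that A is similar to its Jordan form J, which has the same characteristic polynomial as A) gives
  χ_A(x) = x^5 - 15*x^4 + 90*x^3 - 270*x^2 + 405*x - 243
which factors as (x - 3)^5. The eigenvalues (with algebraic multiplicities) are λ = 3 with multiplicity 5.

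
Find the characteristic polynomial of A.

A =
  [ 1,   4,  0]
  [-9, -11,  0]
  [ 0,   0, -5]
x^3 + 15*x^2 + 75*x + 125

Expanding det(x·I − A) (e.g. by cofactor expansion or by noting that A is similar to its Jordan form J, which has the same characteristic polynomial as A) gives
  χ_A(x) = x^3 + 15*x^2 + 75*x + 125
which factors as (x + 5)^3. The eigenvalues (with algebraic multiplicities) are λ = -5 with multiplicity 3.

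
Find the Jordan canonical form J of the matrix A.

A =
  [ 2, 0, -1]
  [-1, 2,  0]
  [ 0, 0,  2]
J_3(2)

The characteristic polynomial is
  det(x·I − A) = x^3 - 6*x^2 + 12*x - 8 = (x - 2)^3

Eigenvalues and multiplicities (the geometric multiplicity of λ is n − rank(A − λI), which equals the number of Jordan blocks for λ):
  λ = 2: algebraic multiplicity = 3, geometric multiplicity = 1

Determining the block sizes for each eigenvalue:
  λ = 2: one block (gm = 1), so the single block has size am = 3 → block sizes [3]

Assembling the blocks gives a Jordan form
J =
  [2, 1, 0]
  [0, 2, 1]
  [0, 0, 2]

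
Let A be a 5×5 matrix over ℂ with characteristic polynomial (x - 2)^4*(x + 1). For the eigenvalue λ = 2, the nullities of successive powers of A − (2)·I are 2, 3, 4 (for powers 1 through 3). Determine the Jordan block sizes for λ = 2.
Block sizes for λ = 2: [3, 1]

From the dimensions of kernels of powers, the number of Jordan blocks of size at least j is d_j − d_{j−1} where d_j = dim ker(N^j) (with d_0 = 0). Computing the differences gives [2, 1, 1].
The number of blocks of size exactly k is (#blocks of size ≥ k) − (#blocks of size ≥ k + 1), so the partition is: 1 block(s) of size 1, 1 block(s) of size 3.
In nonincreasing order the block sizes are [3, 1].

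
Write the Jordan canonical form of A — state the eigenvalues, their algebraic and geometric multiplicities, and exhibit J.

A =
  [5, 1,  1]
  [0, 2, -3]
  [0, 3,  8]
J_2(5) ⊕ J_1(5)

The characteristic polynomial is
  det(x·I − A) = x^3 - 15*x^2 + 75*x - 125 = (x - 5)^3

Eigenvalues and multiplicities (the geometric multiplicity of λ is n − rank(A − λI), which equals the number of Jordan blocks for λ):
  λ = 5: algebraic multiplicity = 3, geometric multiplicity = 2

Determining the block sizes for each eigenvalue:
  λ = 5: 2 blocks summing to 3 forces exactly one block of size 2 and the rest size 1 → block sizes [2, 1]

Assembling the blocks gives a Jordan form
J =
  [5, 1, 0]
  [0, 5, 0]
  [0, 0, 5]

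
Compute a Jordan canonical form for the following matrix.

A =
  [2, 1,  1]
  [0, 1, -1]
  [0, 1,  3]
J_2(2) ⊕ J_1(2)

The characteristic polynomial is
  det(x·I − A) = x^3 - 6*x^2 + 12*x - 8 = (x - 2)^3

Eigenvalues and multiplicities (the geometric multiplicity of λ is n − rank(A − λI), which equals the number of Jordan blocks for λ):
  λ = 2: algebraic multiplicity = 3, geometric multiplicity = 2

Determining the block sizes for each eigenvalue:
  λ = 2: 2 blocks summing to 3 forces exactly one block of size 2 and the rest size 1 → block sizes [2, 1]

Assembling the blocks gives a Jordan form
J =
  [2, 1, 0]
  [0, 2, 0]
  [0, 0, 2]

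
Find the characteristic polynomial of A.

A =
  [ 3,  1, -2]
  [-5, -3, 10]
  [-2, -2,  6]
x^3 - 6*x^2 + 12*x - 8

Expanding det(x·I − A) (e.g. by cofactor expansion or by noting that A is similar to its Jordan form J, which has the same characteristic polynomial as A) gives
  χ_A(x) = x^3 - 6*x^2 + 12*x - 8
which factors as (x - 2)^3. The eigenvalues (with algebraic multiplicities) are λ = 2 with multiplicity 3.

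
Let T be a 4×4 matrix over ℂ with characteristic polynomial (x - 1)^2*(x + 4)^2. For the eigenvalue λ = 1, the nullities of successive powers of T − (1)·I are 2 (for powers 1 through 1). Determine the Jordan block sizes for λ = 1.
Block sizes for λ = 1: [1, 1]

From the dimensions of kernels of powers, the number of Jordan blocks of size at least j is d_j − d_{j−1} where d_j = dim ker(N^j) (with d_0 = 0). Computing the differences gives [2].
The number of blocks of size exactly k is (#blocks of size ≥ k) − (#blocks of size ≥ k + 1), so the partition is: 2 block(s) of size 1.
In nonincreasing order the block sizes are [1, 1].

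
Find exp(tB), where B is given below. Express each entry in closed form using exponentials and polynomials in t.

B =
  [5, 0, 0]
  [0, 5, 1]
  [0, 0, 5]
e^{tB} =
  [exp(5*t), 0, 0]
  [0, exp(5*t), t*exp(5*t)]
  [0, 0, exp(5*t)]

Strategy: write B = P · J · P⁻¹ where J is a Jordan canonical form, so e^{tB} = P · e^{tJ} · P⁻¹, and e^{tJ} can be computed block-by-block.

B has Jordan form
J =
  [5, 1, 0]
  [0, 5, 0]
  [0, 0, 5]
(up to reordering of blocks).

Per-block formulas:
  For a 1×1 block at λ = 5: exp(t · [5]) = [e^(5t)].
  For a 2×2 Jordan block J_2(5): exp(t · J_2(5)) = e^(5t)·(I + t·N), where N is the 2×2 nilpotent shift.

After assembling e^{tJ} and conjugating by P, we get:

e^{tB} =
  [exp(5*t), 0, 0]
  [0, exp(5*t), t*exp(5*t)]
  [0, 0, exp(5*t)]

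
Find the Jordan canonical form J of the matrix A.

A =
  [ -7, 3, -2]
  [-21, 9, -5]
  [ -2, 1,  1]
J_3(1)

The characteristic polynomial is
  det(x·I − A) = x^3 - 3*x^2 + 3*x - 1 = (x - 1)^3

Eigenvalues and multiplicities (the geometric multiplicity of λ is n − rank(A − λI), which equals the number of Jordan blocks for λ):
  λ = 1: algebraic multiplicity = 3, geometric multiplicity = 1

Determining the block sizes for each eigenvalue:
  λ = 1: one block (gm = 1), so the single block has size am = 3 → block sizes [3]

Assembling the blocks gives a Jordan form
J =
  [1, 1, 0]
  [0, 1, 1]
  [0, 0, 1]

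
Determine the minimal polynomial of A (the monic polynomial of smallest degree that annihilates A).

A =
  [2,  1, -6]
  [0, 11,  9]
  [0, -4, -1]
x^3 - 12*x^2 + 45*x - 50

The characteristic polynomial is χ_A(x) = (x - 5)^2*(x - 2), so the eigenvalues are known. The minimal polynomial is
  m_A(x) = Π_λ (x − λ)^{k_λ}
where k_λ is the size of the *largest* Jordan block for λ (equivalently, the smallest k with (A − λI)^k v = 0 for every generalised eigenvector v of λ).

  λ = 2: largest Jordan block has size 1, contributing (x − 2)
  λ = 5: largest Jordan block has size 2, contributing (x − 5)^2

So m_A(x) = (x - 5)^2*(x - 2) = x^3 - 12*x^2 + 45*x - 50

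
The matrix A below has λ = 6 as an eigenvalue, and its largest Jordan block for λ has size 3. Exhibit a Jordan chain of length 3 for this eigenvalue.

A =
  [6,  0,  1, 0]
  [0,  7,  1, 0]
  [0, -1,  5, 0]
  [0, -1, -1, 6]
A Jordan chain for λ = 6 of length 3:
v_1 = (-1, 0, 0, 0)ᵀ
v_2 = (0, 1, -1, -1)ᵀ
v_3 = (0, 1, 0, 0)ᵀ

Let N = A − (6)·I. We want v_3 with N^3 v_3 = 0 but N^2 v_3 ≠ 0; then v_{j-1} := N · v_j for j = 3, …, 2.

Pick v_3 = (0, 1, 0, 0)ᵀ.
Then v_2 = N · v_3 = (0, 1, -1, -1)ᵀ.
Then v_1 = N · v_2 = (-1, 0, 0, 0)ᵀ.

Sanity check: (A − (6)·I) v_1 = (0, 0, 0, 0)ᵀ = 0. ✓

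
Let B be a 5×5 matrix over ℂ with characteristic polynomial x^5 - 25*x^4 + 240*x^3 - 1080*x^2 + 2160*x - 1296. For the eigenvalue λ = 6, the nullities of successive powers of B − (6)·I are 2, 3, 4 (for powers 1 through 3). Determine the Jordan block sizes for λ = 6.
Block sizes for λ = 6: [3, 1]

From the dimensions of kernels of powers, the number of Jordan blocks of size at least j is d_j − d_{j−1} where d_j = dim ker(N^j) (with d_0 = 0). Computing the differences gives [2, 1, 1].
The number of blocks of size exactly k is (#blocks of size ≥ k) − (#blocks of size ≥ k + 1), so the partition is: 1 block(s) of size 1, 1 block(s) of size 3.
In nonincreasing order the block sizes are [3, 1].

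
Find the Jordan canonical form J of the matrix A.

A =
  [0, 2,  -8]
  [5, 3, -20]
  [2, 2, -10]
J_1(-3) ⊕ J_1(-2) ⊕ J_1(-2)

The characteristic polynomial is
  det(x·I − A) = x^3 + 7*x^2 + 16*x + 12 = (x + 2)^2*(x + 3)

Eigenvalues and multiplicities (the geometric multiplicity of λ is n − rank(A − λI), which equals the number of Jordan blocks for λ):
  λ = -3: algebraic multiplicity = 1, geometric multiplicity = 1
  λ = -2: algebraic multiplicity = 2, geometric multiplicity = 2

Determining the block sizes for each eigenvalue:
  λ = -3: one block (gm = 1), so the single block has size am = 1 → block sizes [1]
  λ = -2: gm = am = 2, so every block has size 1 → block sizes [1, 1]

Assembling the blocks gives a Jordan form
J =
  [-3,  0,  0]
  [ 0, -2,  0]
  [ 0,  0, -2]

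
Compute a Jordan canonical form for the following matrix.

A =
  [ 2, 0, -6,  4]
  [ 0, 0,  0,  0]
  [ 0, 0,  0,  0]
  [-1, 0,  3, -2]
J_2(0) ⊕ J_1(0) ⊕ J_1(0)

The characteristic polynomial is
  det(x·I − A) = x^4

Eigenvalues and multiplicities (the geometric multiplicity of λ is n − rank(A − λI), which equals the number of Jordan blocks for λ):
  λ = 0: algebraic multiplicity = 4, geometric multiplicity = 3

Determining the block sizes for each eigenvalue:
  λ = 0: 3 blocks summing to 4 forces exactly one block of size 2 and the rest size 1 → block sizes [2, 1, 1]

Assembling the blocks gives a Jordan form
J =
  [0, 1, 0, 0]
  [0, 0, 0, 0]
  [0, 0, 0, 0]
  [0, 0, 0, 0]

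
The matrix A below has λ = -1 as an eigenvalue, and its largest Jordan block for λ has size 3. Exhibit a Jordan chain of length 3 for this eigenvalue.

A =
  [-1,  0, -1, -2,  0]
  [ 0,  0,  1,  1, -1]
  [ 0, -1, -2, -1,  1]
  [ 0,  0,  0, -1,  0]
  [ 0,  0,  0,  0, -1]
A Jordan chain for λ = -1 of length 3:
v_1 = (1, 0, 0, 0, 0)ᵀ
v_2 = (0, 1, -1, 0, 0)ᵀ
v_3 = (0, 1, 0, 0, 0)ᵀ

Let N = A − (-1)·I. We want v_3 with N^3 v_3 = 0 but N^2 v_3 ≠ 0; then v_{j-1} := N · v_j for j = 3, …, 2.

Pick v_3 = (0, 1, 0, 0, 0)ᵀ.
Then v_2 = N · v_3 = (0, 1, -1, 0, 0)ᵀ.
Then v_1 = N · v_2 = (1, 0, 0, 0, 0)ᵀ.

Sanity check: (A − (-1)·I) v_1 = (0, 0, 0, 0, 0)ᵀ = 0. ✓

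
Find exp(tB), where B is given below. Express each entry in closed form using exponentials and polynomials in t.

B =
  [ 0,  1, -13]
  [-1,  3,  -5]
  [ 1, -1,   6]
e^{tB} =
  [-5*t^2*exp(3*t)/2 - 3*t*exp(3*t) + exp(3*t), 5*t^2*exp(3*t) + t*exp(3*t), -5*t^2*exp(3*t)/2 - 13*t*exp(3*t)]
  [-t^2*exp(3*t) - t*exp(3*t), 2*t^2*exp(3*t) + exp(3*t), -t^2*exp(3*t) - 5*t*exp(3*t)]
  [t^2*exp(3*t)/2 + t*exp(3*t), -t^2*exp(3*t) - t*exp(3*t), t^2*exp(3*t)/2 + 3*t*exp(3*t) + exp(3*t)]

Strategy: write B = P · J · P⁻¹ where J is a Jordan canonical form, so e^{tB} = P · e^{tJ} · P⁻¹, and e^{tJ} can be computed block-by-block.

B has Jordan form
J =
  [3, 1, 0]
  [0, 3, 1]
  [0, 0, 3]
(up to reordering of blocks).

Per-block formulas:
  For a 3×3 Jordan block J_3(3): exp(t · J_3(3)) = e^(3t)·(I + t·N + (t^2/2)·N^2), where N is the 3×3 nilpotent shift.

After assembling e^{tJ} and conjugating by P, we get:

e^{tB} =
  [-5*t^2*exp(3*t)/2 - 3*t*exp(3*t) + exp(3*t), 5*t^2*exp(3*t) + t*exp(3*t), -5*t^2*exp(3*t)/2 - 13*t*exp(3*t)]
  [-t^2*exp(3*t) - t*exp(3*t), 2*t^2*exp(3*t) + exp(3*t), -t^2*exp(3*t) - 5*t*exp(3*t)]
  [t^2*exp(3*t)/2 + t*exp(3*t), -t^2*exp(3*t) - t*exp(3*t), t^2*exp(3*t)/2 + 3*t*exp(3*t) + exp(3*t)]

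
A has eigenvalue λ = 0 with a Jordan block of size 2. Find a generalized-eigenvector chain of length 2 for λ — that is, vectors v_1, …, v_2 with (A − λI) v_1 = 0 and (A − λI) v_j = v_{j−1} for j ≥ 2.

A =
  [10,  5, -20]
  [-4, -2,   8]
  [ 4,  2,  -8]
A Jordan chain for λ = 0 of length 2:
v_1 = (10, -4, 4)ᵀ
v_2 = (1, 0, 0)ᵀ

Let N = A − (0)·I. We want v_2 with N^2 v_2 = 0 but N^1 v_2 ≠ 0; then v_{j-1} := N · v_j for j = 2, …, 2.

Pick v_2 = (1, 0, 0)ᵀ.
Then v_1 = N · v_2 = (10, -4, 4)ᵀ.

Sanity check: (A − (0)·I) v_1 = (0, 0, 0)ᵀ = 0. ✓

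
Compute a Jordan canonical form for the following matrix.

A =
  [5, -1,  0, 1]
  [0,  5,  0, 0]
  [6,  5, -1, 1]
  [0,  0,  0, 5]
J_1(-1) ⊕ J_2(5) ⊕ J_1(5)

The characteristic polynomial is
  det(x·I − A) = x^4 - 14*x^3 + 60*x^2 - 50*x - 125 = (x - 5)^3*(x + 1)

Eigenvalues and multiplicities (the geometric multiplicity of λ is n − rank(A − λI), which equals the number of Jordan blocks for λ):
  λ = -1: algebraic multiplicity = 1, geometric multiplicity = 1
  λ = 5: algebraic multiplicity = 3, geometric multiplicity = 2

Determining the block sizes for each eigenvalue:
  λ = -1: one block (gm = 1), so the single block has size am = 1 → block sizes [1]
  λ = 5: 2 blocks summing to 3 forces exactly one block of size 2 and the rest size 1 → block sizes [2, 1]

Assembling the blocks gives a Jordan form
J =
  [-1, 0, 0, 0]
  [ 0, 5, 1, 0]
  [ 0, 0, 5, 0]
  [ 0, 0, 0, 5]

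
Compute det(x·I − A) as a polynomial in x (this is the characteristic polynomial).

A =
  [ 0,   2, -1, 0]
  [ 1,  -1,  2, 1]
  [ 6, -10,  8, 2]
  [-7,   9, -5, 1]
x^4 - 8*x^3 + 24*x^2 - 32*x + 16

Expanding det(x·I − A) (e.g. by cofactor expansion or by noting that A is similar to its Jordan form J, which has the same characteristic polynomial as A) gives
  χ_A(x) = x^4 - 8*x^3 + 24*x^2 - 32*x + 16
which factors as (x - 2)^4. The eigenvalues (with algebraic multiplicities) are λ = 2 with multiplicity 4.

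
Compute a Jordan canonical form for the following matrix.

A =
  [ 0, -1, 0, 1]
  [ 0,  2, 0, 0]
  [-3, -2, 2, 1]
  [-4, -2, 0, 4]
J_3(2) ⊕ J_1(2)

The characteristic polynomial is
  det(x·I − A) = x^4 - 8*x^3 + 24*x^2 - 32*x + 16 = (x - 2)^4

Eigenvalues and multiplicities (the geometric multiplicity of λ is n − rank(A − λI), which equals the number of Jordan blocks for λ):
  λ = 2: algebraic multiplicity = 4, geometric multiplicity = 2

Determining the block sizes for each eigenvalue:
  λ = 2: with am = 4 and gm = 2, the partition is not yet determined (e.g. several partitions of 4 into 2 parts exist). Let N = A − (2)·I. Computing rank(N^1) = 2, rank(N^2) = 1, rank(N^3) = 0; the number of blocks of size ≥ j is rank(N^{j−1}) − rank(N^j), giving [2, 1, 1]. So we have 1 block(s) of size 3, 1 block(s) of size 1 → block sizes [3, 1]

Assembling the blocks gives a Jordan form
J =
  [2, 1, 0, 0]
  [0, 2, 1, 0]
  [0, 0, 2, 0]
  [0, 0, 0, 2]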